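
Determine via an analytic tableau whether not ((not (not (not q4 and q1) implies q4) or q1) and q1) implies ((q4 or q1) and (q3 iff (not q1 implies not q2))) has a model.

Initial set: {(not ((not (not (not q4 and q1) implies q4) or q1) and q1) implies ((q4 or q1) and (q3 iff (not q1 implies not q2))))}.
(not ((not (not (not q4 and q1) implies q4) or q1) and q1) implies ((q4 or q1) and (q3 iff (not q1 implies not q2)))): β-rule — branch into not not ((not (not (not q4 and q1) implies q4) or q1) and q1)  //  ((q4 or q1) and (q3 iff (not q1 implies not q2))).
  branch 1 (add not not ((not (not (not q4 and q1) implies q4) or q1) and q1)):
    not not ((not (not (not q4 and q1) implies q4) or q1) and q1): α-rule — add (not (not (not q4 and q1) implies q4) or q1), q1.
    (not (not (not q4 and q1) implies q4) or q1): β-rule — branch into not (not (not q4 and q1) implies q4)  //  q1.
      branch 1.1 (add not (not (not q4 and q1) implies q4)):
        not (not (not q4 and q1) implies q4): α-rule — add not (not q4 and q1), not q4.
        not (not q4 and q1): β-rule — branch into not not q4  //  not q1.
          branch 1.1.1 (add not not q4):
            × closes — contains both q4 and not q4.
          branch 1.1.2 (add not q1):
            × closes — contains both q1 and not q1.
      branch 1.2 (add q1):
        ○ open, literals {q1=T}.
  branch 2 (add ((q4 or q1) and (q3 iff (not q1 implies not q2)))):
    ((q4 or q1) and (q3 iff (not q1 implies not q2))): α-rule — add (q4 or q1), (q3 iff (not q1 implies not q2)).
    (q4 or q1): β-rule — branch into q4  //  q1.
      branch 2.1 (add q4):
        (q3 iff (not q1 implies not q2)): β-rule — branch into q3, (not q1 implies not q2)  //  not q3, not (not q1 implies not q2).
          branch 2.1.1 (add q3, (not q1 implies not q2)):
            (not q1 implies not q2): β-rule — branch into not not q1  //  not q2.
              branch 2.1.1.1 (add not not q1):
                ○ open, literals {q1=T, q3=T, q4=T}.
              branch 2.1.1.2 (add not q2):
                ○ open, literals {q2=F, q3=T, q4=T}.
          branch 2.1.2 (add not q3, not (not q1 implies not q2)):
            not (not q1 implies not q2): α-rule — add not q1, not not q2.
            ○ open, literals {q1=F, q2=T, q3=F, q4=T}.
      branch 2.2 (add q1):
        (q3 iff (not q1 implies not q2)): β-rule — branch into q3, (not q1 implies not q2)  //  not q3, not (not q1 implies not q2).
          branch 2.2.1 (add q3, (not q1 implies not q2)):
            (not q1 implies not q2): β-rule — branch into not not q1  //  not q2.
              branch 2.2.1.1 (add not not q1):
                ○ open, literals {q1=T, q3=T}.
              branch 2.2.1.2 (add not q2):
                ○ open, literals {q1=T, q2=F, q3=T}.
          branch 2.2.2 (add not q3, not (not q1 implies not q2)):
            not (not q1 implies not q2): α-rule — add not q1, not not q2.
            × closes — contains both q1 and not q1.
3 branches closed, 6 open.
An open branch gives a satisfying assignment: q1=T.

Satisfiable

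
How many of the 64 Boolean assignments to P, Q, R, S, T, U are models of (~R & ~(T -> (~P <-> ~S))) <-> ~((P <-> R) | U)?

44

Initial set: {T ((~R & ~(T -> (~P <-> ~S))) <-> ~((P <-> R) | U))}.
T ((~R & ~(T -> (~P <-> ~S))) <-> ~((P <-> R) | U)): β-rule — branch into T (~R & ~(T -> (~P <-> ~S))), T ~((P <-> R) | U)  //  F (~R & ~(T -> (~P <-> ~S))), F ~((P <-> R) | U).
  branch 1 (add T (~R & ~(T -> (~P <-> ~S))), T ~((P <-> R) | U)):
    T (~R & ~(T -> (~P <-> ~S))): α-rule — add T ~R, T ~(T -> (~P <-> ~S)).
    T ~((P <-> R) | U): α-rule — add F (P <-> R), F U.
    T ~(T -> (~P <-> ~S)): α-rule — add T T, F (~P <-> ~S).
    F (P <-> R): β-rule — branch into T P, F R  //  F P, T R.
      branch 1.1 (add T P, F R):
        F (~P <-> ~S): β-rule — branch into T ~P, F ~S  //  F ~P, T ~S.
          branch 1.1.1 (add T ~P, F ~S):
            × closes — contains both P and ~P.
          branch 1.1.2 (add F ~P, T ~S):
            ○ open, literals {P=1, R=0, S=0, T=1, U=0}.
      branch 1.2 (add F P, T R):
        × closes — contains both R and ~R.
  branch 2 (add F (~R & ~(T -> (~P <-> ~S))), F ~((P <-> R) | U)):
    F (~R & ~(T -> (~P <-> ~S))): β-rule — branch into F ~R  //  F ~(T -> (~P <-> ~S)).
      branch 2.1 (add F ~R):
        F ~((P <-> R) | U): β-rule — branch into T (P <-> R)  //  T U.
          branch 2.1.1 (add T (P <-> R)):
            T (P <-> R): β-rule — branch into T P, T R  //  F P, F R.
              branch 2.1.1.1 (add T P, T R):
                ○ open, literals {P=1, R=1}.
              branch 2.1.1.2 (add F P, F R):
                × closes — contains both R and ~R.
          branch 2.1.2 (add T U):
            ○ open, literals {R=1, U=1}.
      branch 2.2 (add F ~(T -> (~P <-> ~S))):
        F ~((P <-> R) | U): β-rule — branch into T (P <-> R)  //  T U.
          branch 2.2.1 (add T (P <-> R)):
            F ~(T -> (~P <-> ~S)): β-rule — branch into F T  //  T (~P <-> ~S).
              branch 2.2.1.1 (add F T):
                T (P <-> R): β-rule — branch into T P, T R  //  F P, F R.
                  branch 2.2.1.1.1 (add T P, T R):
                    ○ open, literals {P=1, R=1, T=0}.
                  branch 2.2.1.1.2 (add F P, F R):
                    ○ open, literals {P=0, R=0, T=0}.
              branch 2.2.1.2 (add T (~P <-> ~S)):
                T (P <-> R): β-rule — branch into T P, T R  //  F P, F R.
                  branch 2.2.1.2.1 (add T P, T R):
                    T (~P <-> ~S): β-rule — branch into T ~P, T ~S  //  F ~P, F ~S.
                      branch 2.2.1.2.1.1 (add T ~P, T ~S):
                        × closes — contains both P and ~P.
                      branch 2.2.1.2.1.2 (add F ~P, F ~S):
                        ○ open, literals {P=1, R=1, S=1}.
                  branch 2.2.1.2.2 (add F P, F R):
                    T (~P <-> ~S): β-rule — branch into T ~P, T ~S  //  F ~P, F ~S.
                      branch 2.2.1.2.2.1 (add T ~P, T ~S):
                        ○ open, literals {P=0, R=0, S=0}.
                      branch 2.2.1.2.2.2 (add F ~P, F ~S):
                        × closes — contains both P and ~P.
          branch 2.2.2 (add T U):
            F ~(T -> (~P <-> ~S)): β-rule — branch into F T  //  T (~P <-> ~S).
              branch 2.2.2.1 (add F T):
                ○ open, literals {T=0, U=1}.
              branch 2.2.2.2 (add T (~P <-> ~S)):
                T (~P <-> ~S): β-rule — branch into T ~P, T ~S  //  F ~P, F ~S.
                  branch 2.2.2.2.1 (add T ~P, T ~S):
                    ○ open, literals {P=0, S=0, U=1}.
                  branch 2.2.2.2.2 (add F ~P, F ~S):
                    ○ open, literals {P=1, S=1, U=1}.
5 branches closed, 10 open.
Each open branch fixes some atoms; the unmentioned ones are free. Counting distinct full assignments: branch {P=1, R=0, S=0, T=1, U=0} (Q) contributes 2 new; branch {P=1, R=1} (Q, S, T, U) contributes 16 new; branch {R=1, U=1} (P, Q, S, T) contributes 8 new; branch {P=1, R=1, T=0} (Q, S, U) contributes 0 new; branch {P=0, R=0, T=0} (Q, S, U) contributes 8 new; branch {P=1, R=1, S=1} (Q, T, U) contributes 0 new; branch {P=0, R=0, S=0} (Q, T, U) contributes 4 new; branch {T=0, U=1} (P, Q, R, S) contributes 4 new; branch {P=0, S=0, U=1} (Q, R, T) contributes 0 new; branch {P=1, S=1, U=1} (Q, R, T) contributes 2 new. Total: 44.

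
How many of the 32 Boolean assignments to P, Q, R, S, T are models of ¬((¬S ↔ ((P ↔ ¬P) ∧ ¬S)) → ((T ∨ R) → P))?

Initial set: {¬((¬S ↔ ((P ↔ ¬P) ∧ ¬S)) → ((T ∨ R) → P))}.
¬((¬S ↔ ((P ↔ ¬P) ∧ ¬S)) → ((T ∨ R) → P)): α-rule — add (¬S ↔ ((P ↔ ¬P) ∧ ¬S)), ¬((T ∨ R) → P).
¬((T ∨ R) → P): α-rule — add (T ∨ R), ¬P.
(¬S ↔ ((P ↔ ¬P) ∧ ¬S)): β-rule — branch into ¬S, ((P ↔ ¬P) ∧ ¬S)  //  ¬¬S, ¬((P ↔ ¬P) ∧ ¬S).
  branch 1 (add ¬S, ((P ↔ ¬P) ∧ ¬S)):
    ((P ↔ ¬P) ∧ ¬S): α-rule — add (P ↔ ¬P), ¬S.
    (T ∨ R): β-rule — branch into T  //  R.
      branch 1.1 (add T):
        (P ↔ ¬P): β-rule — branch into P, ¬P  //  ¬P, ¬¬P.
          branch 1.1.1 (add P, ¬P):
            × closes — contains both P and ¬P.
          branch 1.1.2 (add ¬P, ¬¬P):
            × closes — contains both P and ¬P.
      branch 1.2 (add R):
        (P ↔ ¬P): β-rule — branch into P, ¬P  //  ¬P, ¬¬P.
          branch 1.2.1 (add P, ¬P):
            × closes — contains both P and ¬P.
          branch 1.2.2 (add ¬P, ¬¬P):
            × closes — contains both P and ¬P.
  branch 2 (add ¬¬S, ¬((P ↔ ¬P) ∧ ¬S)):
    (T ∨ R): β-rule — branch into T  //  R.
      branch 2.1 (add T):
        ¬((P ↔ ¬P) ∧ ¬S): β-rule — branch into ¬(P ↔ ¬P)  //  ¬¬S.
          branch 2.1.1 (add ¬(P ↔ ¬P)):
            ¬(P ↔ ¬P): β-rule — branch into P, ¬¬P  //  ¬P, ¬P.
              branch 2.1.1.1 (add P, ¬¬P):
                × closes — contains both P and ¬P.
              branch 2.1.1.2 (add ¬P, ¬P):
                ○ open, literals {P=F, S=T, T=T}.
          branch 2.1.2 (add ¬¬S):
            ○ open, literals {P=F, S=T, T=T}.
      branch 2.2 (add R):
        ¬((P ↔ ¬P) ∧ ¬S): β-rule — branch into ¬(P ↔ ¬P)  //  ¬¬S.
          branch 2.2.1 (add ¬(P ↔ ¬P)):
            ¬(P ↔ ¬P): β-rule — branch into P, ¬¬P  //  ¬P, ¬P.
              branch 2.2.1.1 (add P, ¬¬P):
                × closes — contains both P and ¬P.
              branch 2.2.1.2 (add ¬P, ¬P):
                ○ open, literals {P=F, R=T, S=T}.
          branch 2.2.2 (add ¬¬S):
            ○ open, literals {P=F, R=T, S=T}.
6 branches closed, 4 open.
Each open branch fixes some atoms; the unmentioned ones are free. Counting distinct full assignments: branch {P=F, S=T, T=T} (Q, R) contributes 4 new; branch {P=F, S=T, T=T} (Q, R) contributes 0 new; branch {P=F, R=T, S=T} (Q, T) contributes 2 new; branch {P=F, R=T, S=T} (Q, T) contributes 0 new. Total: 6.

6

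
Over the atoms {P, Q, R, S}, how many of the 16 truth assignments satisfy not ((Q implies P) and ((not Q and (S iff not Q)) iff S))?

6

Initial set: {not ((Q implies P) and ((not Q and (S iff not Q)) iff S))}.
not ((Q implies P) and ((not Q and (S iff not Q)) iff S)): β-rule — branch into not (Q implies P)  //  not ((not Q and (S iff not Q)) iff S).
  branch 1 (add not (Q implies P)):
    not (Q implies P): α-rule — add Q, not P.
    ○ open, literals {P=F, Q=T}.
  branch 2 (add not ((not Q and (S iff not Q)) iff S)):
    not ((not Q and (S iff not Q)) iff S): β-rule — branch into (not Q and (S iff not Q)), not S  //  not (not Q and (S iff not Q)), S.
      branch 2.1 (add (not Q and (S iff not Q)), not S):
        (not Q and (S iff not Q)): α-rule — add not Q, (S iff not Q).
        (S iff not Q): β-rule — branch into S, not Q  //  not S, not not Q.
          branch 2.1.1 (add S, not Q):
            × closes — contains both S and not S.
          branch 2.1.2 (add not S, not not Q):
            × closes — contains both Q and not Q.
      branch 2.2 (add not (not Q and (S iff not Q)), S):
        not (not Q and (S iff not Q)): β-rule — branch into not not Q  //  not (S iff not Q).
          branch 2.2.1 (add not not Q):
            ○ open, literals {Q=T, S=T}.
          branch 2.2.2 (add not (S iff not Q)):
            not (S iff not Q): β-rule — branch into S, not not Q  //  not S, not Q.
              branch 2.2.2.1 (add S, not not Q):
                ○ open, literals {Q=T, S=T}.
              branch 2.2.2.2 (add not S, not Q):
                × closes — contains both S and not S.
3 branches closed, 3 open.
Each open branch fixes some atoms; the unmentioned ones are free. Counting distinct full assignments: branch {P=F, Q=T} (R, S) contributes 4 new; branch {Q=T, S=T} (P, R) contributes 2 new; branch {Q=T, S=T} (P, R) contributes 0 new. Total: 6.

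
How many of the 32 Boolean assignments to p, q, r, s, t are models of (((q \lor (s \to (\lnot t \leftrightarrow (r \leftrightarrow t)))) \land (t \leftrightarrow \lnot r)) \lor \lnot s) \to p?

Initial set: {((((q \lor (s \to (\lnot t \leftrightarrow (r \leftrightarrow t)))) \land (t \leftrightarrow \lnot r)) \lor \lnot s) \to p)}.
((((q \lor (s \to (\lnot t \leftrightarrow (r \leftrightarrow t)))) \land (t \leftrightarrow \lnot r)) \lor \lnot s) \to p): β-rule — branch into \lnot (((q \lor (s \to (\lnot t \leftrightarrow (r \leftrightarrow t)))) \land (t \leftrightarrow \lnot r)) \lor \lnot s)  //  p.
  branch 1 (add \lnot (((q \lor (s \to (\lnot t \leftrightarrow (r \leftrightarrow t)))) \land (t \leftrightarrow \lnot r)) \lor \lnot s)):
    \lnot (((q \lor (s \to (\lnot t \leftrightarrow (r \leftrightarrow t)))) \land (t \leftrightarrow \lnot r)) \lor \lnot s): α-rule — add \lnot ((q \lor (s \to (\lnot t \leftrightarrow (r \leftrightarrow t)))) \land (t \leftrightarrow \lnot r)), \lnot \lnot s.
    \lnot ((q \lor (s \to (\lnot t \leftrightarrow (r \leftrightarrow t)))) \land (t \leftrightarrow \lnot r)): β-rule — branch into \lnot (q \lor (s \to (\lnot t \leftrightarrow (r \leftrightarrow t))))  //  \lnot (t \leftrightarrow \lnot r).
      branch 1.1 (add \lnot (q \lor (s \to (\lnot t \leftrightarrow (r \leftrightarrow t))))):
        \lnot (q \lor (s \to (\lnot t \leftrightarrow (r \leftrightarrow t)))): α-rule — add \lnot q, \lnot (s \to (\lnot t \leftrightarrow (r \leftrightarrow t))).
        \lnot (s \to (\lnot t \leftrightarrow (r \leftrightarrow t))): α-rule — add s, \lnot (\lnot t \leftrightarrow (r \leftrightarrow t)).
        \lnot (\lnot t \leftrightarrow (r \leftrightarrow t)): β-rule — branch into \lnot t, \lnot (r \leftrightarrow t)  //  \lnot \lnot t, (r \leftrightarrow t).
          branch 1.1.1 (add \lnot t, \lnot (r \leftrightarrow t)):
            \lnot (r \leftrightarrow t): β-rule — branch into r, \lnot t  //  \lnot r, t.
              branch 1.1.1.1 (add r, \lnot t):
                ○ open, literals {q=F, r=T, s=T, t=F}.
              branch 1.1.1.2 (add \lnot r, t):
                × closes — contains both t and \lnot t.
          branch 1.1.2 (add \lnot \lnot t, (r \leftrightarrow t)):
            (r \leftrightarrow t): β-rule — branch into r, t  //  \lnot r, \lnot t.
              branch 1.1.2.1 (add r, t):
                ○ open, literals {q=F, r=T, s=T, t=T}.
              branch 1.1.2.2 (add \lnot r, \lnot t):
                × closes — contains both t and \lnot t.
      branch 1.2 (add \lnot (t \leftrightarrow \lnot r)):
        \lnot (t \leftrightarrow \lnot r): β-rule — branch into t, \lnot \lnot r  //  \lnot t, \lnot r.
          branch 1.2.1 (add t, \lnot \lnot r):
            ○ open, literals {r=T, s=T, t=T}.
          branch 1.2.2 (add \lnot t, \lnot r):
            ○ open, literals {r=F, s=T, t=F}.
  branch 2 (add p):
    ○ open, literals {p=T}.
2 branches closed, 5 open.
Each open branch fixes some atoms; the unmentioned ones are free. Counting distinct full assignments: branch {q=F, r=T, s=T, t=F} (p) contributes 2 new; branch {q=F, r=T, s=T, t=T} (p) contributes 2 new; branch {r=T, s=T, t=T} (p, q) contributes 2 new; branch {r=F, s=T, t=F} (p, q) contributes 4 new; branch {p=T} (q, r, s, t) contributes 11 new. Total: 21.

21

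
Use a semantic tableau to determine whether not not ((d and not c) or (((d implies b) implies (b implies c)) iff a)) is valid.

Not valid

Assume the negation and expand:
Initial set: {F not not ((d and not c) or (((d implies b) implies (b implies c)) iff a))}.
F not not ((d and not c) or (((d implies b) implies (b implies c)) iff a)): drop double negation, giving F ((d and not c) or (((d implies b) implies (b implies c)) iff a)).
F ((d and not c) or (((d implies b) implies (b implies c)) iff a)): α-rule — add F (d and not c), F (((d implies b) implies (b implies c)) iff a).
F (d and not c): β-rule — branch into F d  //  F not c.
  branch 1 (add F d):
    F (((d implies b) implies (b implies c)) iff a): β-rule — branch into T ((d implies b) implies (b implies c)), F a  //  F ((d implies b) implies (b implies c)), T a.
      branch 1.1 (add T ((d implies b) implies (b implies c)), F a):
        T ((d implies b) implies (b implies c)): β-rule — branch into F (d implies b)  //  T (b implies c).
          branch 1.1.1 (add F (d implies b)):
            F (d implies b): α-rule — add T d, F b.
            × closes — contains both d and not d.
          branch 1.1.2 (add T (b implies c)):
            T (b implies c): β-rule — branch into F b  //  T c.
              branch 1.1.2.1 (add F b):
                ○ open, literals {a=F, b=F, d=F}.
              branch 1.1.2.2 (add T c):
                ○ open, literals {a=F, c=T, d=F}.
      branch 1.2 (add F ((d implies b) implies (b implies c)), T a):
        F ((d implies b) implies (b implies c)): α-rule — add T (d implies b), F (b implies c).
        F (b implies c): α-rule — add T b, F c.
        T (d implies b): β-rule — branch into F d  //  T b.
          branch 1.2.1 (add F d):
            ○ open, literals {a=T, b=T, c=F, d=F}.
          branch 1.2.2 (add T b):
            ○ open, literals {a=T, b=T, c=F, d=F}.
  branch 2 (add F not c):
    F (((d implies b) implies (b implies c)) iff a): β-rule — branch into T ((d implies b) implies (b implies c)), F a  //  F ((d implies b) implies (b implies c)), T a.
      branch 2.1 (add T ((d implies b) implies (b implies c)), F a):
        T ((d implies b) implies (b implies c)): β-rule — branch into F (d implies b)  //  T (b implies c).
          branch 2.1.1 (add F (d implies b)):
            F (d implies b): α-rule — add T d, F b.
            ○ open, literals {a=F, b=F, c=T, d=T}.
          branch 2.1.2 (add T (b implies c)):
            T (b implies c): β-rule — branch into F b  //  T c.
              branch 2.1.2.1 (add F b):
                ○ open, literals {a=F, b=F, c=T}.
              branch 2.1.2.2 (add T c):
                ○ open, literals {a=F, c=T}.
      branch 2.2 (add F ((d implies b) implies (b implies c)), T a):
        F ((d implies b) implies (b implies c)): α-rule — add T (d implies b), F (b implies c).
        F (b implies c): α-rule — add T b, F c.
        × closes — contains both c and not c.
2 branches closed, 7 open.
An open branch gives a countermodel: a=F, b=F, d=F (unmentioned atoms arbitrary); under it the original formula is false.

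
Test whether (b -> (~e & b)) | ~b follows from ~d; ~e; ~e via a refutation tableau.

Yes

Initial set: {~d; ~e; ~e; ~((b -> (~e & b)) | ~b)}.
~((b -> (~e & b)) | ~b): α-rule — add ~(b -> (~e & b)), ~~b.
~(b -> (~e & b)): α-rule — add b, ~(~e & b).
~(~e & b): β-rule — branch into ~~e  //  ~b.
  branch 1 (add ~~e):
    × closes — contains both e and ~e.
  branch 2 (add ~b):
    × closes — contains both b and ~b.
All 2 branches close.
Every branch closed, so the premises entail the conclusion.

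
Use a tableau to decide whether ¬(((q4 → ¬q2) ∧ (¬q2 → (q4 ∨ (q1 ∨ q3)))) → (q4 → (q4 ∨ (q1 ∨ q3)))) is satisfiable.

Initial set: {¬(((q4 → ¬q2) ∧ (¬q2 → (q4 ∨ (q1 ∨ q3)))) → (q4 → (q4 ∨ (q1 ∨ q3))))}.
¬(((q4 → ¬q2) ∧ (¬q2 → (q4 ∨ (q1 ∨ q3)))) → (q4 → (q4 ∨ (q1 ∨ q3)))): α-rule — add ((q4 → ¬q2) ∧ (¬q2 → (q4 ∨ (q1 ∨ q3)))), ¬(q4 → (q4 ∨ (q1 ∨ q3))).
((q4 → ¬q2) ∧ (¬q2 → (q4 ∨ (q1 ∨ q3)))): α-rule — add (q4 → ¬q2), (¬q2 → (q4 ∨ (q1 ∨ q3))).
¬(q4 → (q4 ∨ (q1 ∨ q3))): α-rule — add q4, ¬(q4 ∨ (q1 ∨ q3)).
¬(q4 ∨ (q1 ∨ q3)): α-rule — add ¬q4, ¬(q1 ∨ q3).
× closes — contains both q4 and ¬q4.
All 1 branch closes.
Every branch closed; the formula is unsatisfiable.

Unsatisfiable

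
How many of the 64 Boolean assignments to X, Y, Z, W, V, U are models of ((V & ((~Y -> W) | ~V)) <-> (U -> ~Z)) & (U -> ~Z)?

Initial set: {(((V & ((~Y -> W) | ~V)) <-> (U -> ~Z)) & (U -> ~Z))}.
(((V & ((~Y -> W) | ~V)) <-> (U -> ~Z)) & (U -> ~Z)): α-rule — add ((V & ((~Y -> W) | ~V)) <-> (U -> ~Z)), (U -> ~Z).
((V & ((~Y -> W) | ~V)) <-> (U -> ~Z)): β-rule — branch into (V & ((~Y -> W) | ~V)), (U -> ~Z)  //  ~(V & ((~Y -> W) | ~V)), ~(U -> ~Z).
  branch 1 (add (V & ((~Y -> W) | ~V)), (U -> ~Z)):
    (V & ((~Y -> W) | ~V)): α-rule — add V, ((~Y -> W) | ~V).
    (U -> ~Z): β-rule — branch into ~U  //  ~Z.
      branch 1.1 (add ~U):
        (U -> ~Z): β-rule — branch into ~U  //  ~Z.
          branch 1.1.1 (add ~U):
            ((~Y -> W) | ~V): β-rule — branch into (~Y -> W)  //  ~V.
              branch 1.1.1.1 (add (~Y -> W)):
                (~Y -> W): β-rule — branch into ~~Y  //  W.
                  branch 1.1.1.1.1 (add ~~Y):
                    ○ open, literals {U=F, V=T, Y=T}.
                  branch 1.1.1.1.2 (add W):
                    ○ open, literals {U=F, V=T, W=T}.
              branch 1.1.1.2 (add ~V):
                × closes — contains both V and ~V.
          branch 1.1.2 (add ~Z):
            ((~Y -> W) | ~V): β-rule — branch into (~Y -> W)  //  ~V.
              branch 1.1.2.1 (add (~Y -> W)):
                (~Y -> W): β-rule — branch into ~~Y  //  W.
                  branch 1.1.2.1.1 (add ~~Y):
                    ○ open, literals {U=F, V=T, Y=T, Z=F}.
                  branch 1.1.2.1.2 (add W):
                    ○ open, literals {U=F, V=T, W=T, Z=F}.
              branch 1.1.2.2 (add ~V):
                × closes — contains both V and ~V.
      branch 1.2 (add ~Z):
        (U -> ~Z): β-rule — branch into ~U  //  ~Z.
          branch 1.2.1 (add ~U):
            ((~Y -> W) | ~V): β-rule — branch into (~Y -> W)  //  ~V.
              branch 1.2.1.1 (add (~Y -> W)):
                (~Y -> W): β-rule — branch into ~~Y  //  W.
                  branch 1.2.1.1.1 (add ~~Y):
                    ○ open, literals {U=F, V=T, Y=T, Z=F}.
                  branch 1.2.1.1.2 (add W):
                    ○ open, literals {U=F, V=T, W=T, Z=F}.
              branch 1.2.1.2 (add ~V):
                × closes — contains both V and ~V.
          branch 1.2.2 (add ~Z):
            ((~Y -> W) | ~V): β-rule — branch into (~Y -> W)  //  ~V.
              branch 1.2.2.1 (add (~Y -> W)):
                (~Y -> W): β-rule — branch into ~~Y  //  W.
                  branch 1.2.2.1.1 (add ~~Y):
                    ○ open, literals {V=T, Y=T, Z=F}.
                  branch 1.2.2.1.2 (add W):
                    ○ open, literals {V=T, W=T, Z=F}.
              branch 1.2.2.2 (add ~V):
                × closes — contains both V and ~V.
  branch 2 (add ~(V & ((~Y -> W) | ~V)), ~(U -> ~Z)):
    ~(U -> ~Z): α-rule — add U, ~~Z.
    (U -> ~Z): β-rule — branch into ~U  //  ~Z.
      branch 2.1 (add ~U):
        × closes — contains both U and ~U.
      branch 2.2 (add ~Z):
        × closes — contains both Z and ~Z.
6 branches closed, 8 open.
Each open branch fixes some atoms; the unmentioned ones are free. Counting distinct full assignments: branch {U=F, V=T, Y=T} (X, Z, W) contributes 8 new; branch {U=F, V=T, W=T} (X, Y, Z) contributes 4 new; branch {U=F, V=T, Y=T, Z=F} (X, W) contributes 0 new; branch {U=F, V=T, W=T, Z=F} (X, Y) contributes 0 new; branch {U=F, V=T, Y=T, Z=F} (X, W) contributes 0 new; branch {U=F, V=T, W=T, Z=F} (X, Y) contributes 0 new; branch {V=T, Y=T, Z=F} (X, W, U) contributes 4 new; branch {V=T, W=T, Z=F} (X, Y, U) contributes 2 new. Total: 18.

18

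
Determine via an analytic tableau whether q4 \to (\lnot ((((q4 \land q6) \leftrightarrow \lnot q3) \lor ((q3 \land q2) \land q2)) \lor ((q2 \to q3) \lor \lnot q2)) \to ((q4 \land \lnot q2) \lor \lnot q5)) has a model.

Satisfiable

Initial set: {(q4 \to (\lnot ((((q4 \land q6) \leftrightarrow \lnot q3) \lor ((q3 \land q2) \land q2)) \lor ((q2 \to q3) \lor \lnot q2)) \to ((q4 \land \lnot q2) \lor \lnot q5)))}.
(q4 \to (\lnot ((((q4 \land q6) \leftrightarrow \lnot q3) \lor ((q3 \land q2) \land q2)) \lor ((q2 \to q3) \lor \lnot q2)) \to ((q4 \land \lnot q2) \lor \lnot q5))): β-rule — branch into \lnot q4  //  (\lnot ((((q4 \land q6) \leftrightarrow \lnot q3) \lor ((q3 \land q2) \land q2)) \lor ((q2 \to q3) \lor \lnot q2)) \to ((q4 \land \lnot q2) \lor \lnot q5)).
  branch 1 (add \lnot q4):
    ○ open, literals {q4=0}.
  branch 2 (add (\lnot ((((q4 \land q6) \leftrightarrow \lnot q3) \lor ((q3 \land q2) \land q2)) \lor ((q2 \to q3) \lor \lnot q2)) \to ((q4 \land \lnot q2) \lor \lnot q5))):
    (\lnot ((((q4 \land q6) \leftrightarrow \lnot q3) \lor ((q3 \land q2) \land q2)) \lor ((q2 \to q3) \lor \lnot q2)) \to ((q4 \land \lnot q2) \lor \lnot q5)): β-rule — branch into \lnot \lnot ((((q4 \land q6) \leftrightarrow \lnot q3) \lor ((q3 \land q2) \land q2)) \lor ((q2 \to q3) \lor \lnot q2))  //  ((q4 \land \lnot q2) \lor \lnot q5).
      branch 2.1 (add \lnot \lnot ((((q4 \land q6) \leftrightarrow \lnot q3) \lor ((q3 \land q2) \land q2)) \lor ((q2 \to q3) \lor \lnot q2))):
        \lnot \lnot ((((q4 \land q6) \leftrightarrow \lnot q3) \lor ((q3 \land q2) \land q2)) \lor ((q2 \to q3) \lor \lnot q2)): β-rule — branch into (((q4 \land q6) \leftrightarrow \lnot q3) \lor ((q3 \land q2) \land q2))  //  ((q2 \to q3) \lor \lnot q2).
          branch 2.1.1 (add (((q4 \land q6) \leftrightarrow \lnot q3) \lor ((q3 \land q2) \land q2))):
            (((q4 \land q6) \leftrightarrow \lnot q3) \lor ((q3 \land q2) \land q2)): β-rule — branch into ((q4 \land q6) \leftrightarrow \lnot q3)  //  ((q3 \land q2) \land q2).
              branch 2.1.1.1 (add ((q4 \land q6) \leftrightarrow \lnot q3)):
                ((q4 \land q6) \leftrightarrow \lnot q3): β-rule — branch into (q4 \land q6), \lnot q3  //  \lnot (q4 \land q6), \lnot \lnot q3.
                  branch 2.1.1.1.1 (add (q4 \land q6), \lnot q3):
                    (q4 \land q6): α-rule — add q4, q6.
                    ○ open, literals {q3=0, q4=1, q6=1}.
                  branch 2.1.1.1.2 (add \lnot (q4 \land q6), \lnot \lnot q3):
                    \lnot (q4 \land q6): β-rule — branch into \lnot q4  //  \lnot q6.
                      branch 2.1.1.1.2.1 (add \lnot q4):
                        ○ open, literals {q3=1, q4=0}.
                      branch 2.1.1.1.2.2 (add \lnot q6):
                        ○ open, literals {q3=1, q6=0}.
              branch 2.1.1.2 (add ((q3 \land q2) \land q2)):
                ((q3 \land q2) \land q2): α-rule — add (q3 \land q2), q2.
                (q3 \land q2): α-rule — add q3, q2.
                ○ open, literals {q2=1, q3=1}.
          branch 2.1.2 (add ((q2 \to q3) \lor \lnot q2)):
            ((q2 \to q3) \lor \lnot q2): β-rule — branch into (q2 \to q3)  //  \lnot q2.
              branch 2.1.2.1 (add (q2 \to q3)):
                (q2 \to q3): β-rule — branch into \lnot q2  //  q3.
                  branch 2.1.2.1.1 (add \lnot q2):
                    ○ open, literals {q2=0}.
                  branch 2.1.2.1.2 (add q3):
                    ○ open, literals {q3=1}.
              branch 2.1.2.2 (add \lnot q2):
                ○ open, literals {q2=0}.
      branch 2.2 (add ((q4 \land \lnot q2) \lor \lnot q5)):
        ((q4 \land \lnot q2) \lor \lnot q5): β-rule — branch into (q4 \land \lnot q2)  //  \lnot q5.
          branch 2.2.1 (add (q4 \land \lnot q2)):
            (q4 \land \lnot q2): α-rule — add q4, \lnot q2.
            ○ open, literals {q2=0, q4=1}.
          branch 2.2.2 (add \lnot q5):
            ○ open, literals {q5=0}.
0 branches closed, 10 open.
An open branch gives a satisfying assignment: q4=0.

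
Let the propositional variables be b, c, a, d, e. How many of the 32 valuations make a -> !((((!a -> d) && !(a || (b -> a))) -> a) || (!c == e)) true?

Initial set: {(a -> !((((!a -> d) && !(a || (b -> a))) -> a) || (!c == e)))}.
(a -> !((((!a -> d) && !(a || (b -> a))) -> a) || (!c == e))): β-rule — branch into !a  //  !((((!a -> d) && !(a || (b -> a))) -> a) || (!c == e)).
  branch 1 (add !a):
    ○ open, literals {a=false}.
  branch 2 (add !((((!a -> d) && !(a || (b -> a))) -> a) || (!c == e))):
    !((((!a -> d) && !(a || (b -> a))) -> a) || (!c == e)): α-rule — add !(((!a -> d) && !(a || (b -> a))) -> a), !(!c == e).
    !(((!a -> d) && !(a || (b -> a))) -> a): α-rule — add ((!a -> d) && !(a || (b -> a))), !a.
    ((!a -> d) && !(a || (b -> a))): α-rule — add (!a -> d), !(a || (b -> a)).
    !(a || (b -> a)): α-rule — add !a, !(b -> a).
    !(b -> a): α-rule — add b, !a.
    !(!c == e): β-rule — branch into !c, !e  //  !!c, e.
      branch 2.1 (add !c, !e):
        (!a -> d): β-rule — branch into !!a  //  d.
          branch 2.1.1 (add !!a):
            × closes — contains both a and !a.
          branch 2.1.2 (add d):
            ○ open, literals {a=false, b=true, c=false, d=true, e=false}.
      branch 2.2 (add !!c, e):
        (!a -> d): β-rule — branch into !!a  //  d.
          branch 2.2.1 (add !!a):
            × closes — contains both a and !a.
          branch 2.2.2 (add d):
            ○ open, literals {a=false, b=true, c=true, d=true, e=true}.
2 branches closed, 3 open.
Each open branch fixes some atoms; the unmentioned ones are free. Counting distinct full assignments: branch {a=false} (b, c, d, e) contributes 16 new; branch {a=false, b=true, c=false, d=true, e=false} (none free) contributes 0 new; branch {a=false, b=true, c=true, d=true, e=true} (none free) contributes 0 new. Total: 16.

16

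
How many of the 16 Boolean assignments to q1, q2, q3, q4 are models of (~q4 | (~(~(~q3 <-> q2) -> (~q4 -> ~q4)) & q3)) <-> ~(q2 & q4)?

12

Initial set: {((~q4 | (~(~(~q3 <-> q2) -> (~q4 -> ~q4)) & q3)) <-> ~(q2 & q4))}.
((~q4 | (~(~(~q3 <-> q2) -> (~q4 -> ~q4)) & q3)) <-> ~(q2 & q4)): β-rule — branch into (~q4 | (~(~(~q3 <-> q2) -> (~q4 -> ~q4)) & q3)), ~(q2 & q4)  //  ~(~q4 | (~(~(~q3 <-> q2) -> (~q4 -> ~q4)) & q3)), ~~(q2 & q4).
  branch 1 (add (~q4 | (~(~(~q3 <-> q2) -> (~q4 -> ~q4)) & q3)), ~(q2 & q4)):
    (~q4 | (~(~(~q3 <-> q2) -> (~q4 -> ~q4)) & q3)): β-rule — branch into ~q4  //  (~(~(~q3 <-> q2) -> (~q4 -> ~q4)) & q3).
      branch 1.1 (add ~q4):
        ~(q2 & q4): β-rule — branch into ~q2  //  ~q4.
          branch 1.1.1 (add ~q2):
            ○ open, literals {q2=0, q4=0}.
          branch 1.1.2 (add ~q4):
            ○ open, literals {q4=0}.
      branch 1.2 (add (~(~(~q3 <-> q2) -> (~q4 -> ~q4)) & q3)):
        (~(~(~q3 <-> q2) -> (~q4 -> ~q4)) & q3): α-rule — add ~(~(~q3 <-> q2) -> (~q4 -> ~q4)), q3.
        ~(~(~q3 <-> q2) -> (~q4 -> ~q4)): α-rule — add ~(~q3 <-> q2), ~(~q4 -> ~q4).
        ~(~q4 -> ~q4): α-rule — add ~q4, ~~q4.
        × closes — contains both q4 and ~q4.
  branch 2 (add ~(~q4 | (~(~(~q3 <-> q2) -> (~q4 -> ~q4)) & q3)), ~~(q2 & q4)):
    ~(~q4 | (~(~(~q3 <-> q2) -> (~q4 -> ~q4)) & q3)): α-rule — add ~~q4, ~(~(~(~q3 <-> q2) -> (~q4 -> ~q4)) & q3).
    ~~(q2 & q4): α-rule — add q2, q4.
    ~(~(~(~q3 <-> q2) -> (~q4 -> ~q4)) & q3): β-rule — branch into ~~(~(~q3 <-> q2) -> (~q4 -> ~q4))  //  ~q3.
      branch 2.1 (add ~~(~(~q3 <-> q2) -> (~q4 -> ~q4))):
        ~~(~(~q3 <-> q2) -> (~q4 -> ~q4)): β-rule — branch into ~~(~q3 <-> q2)  //  (~q4 -> ~q4).
          branch 2.1.1 (add ~~(~q3 <-> q2)):
            ~~(~q3 <-> q2): β-rule — branch into ~q3, q2  //  ~~q3, ~q2.
              branch 2.1.1.1 (add ~q3, q2):
                ○ open, literals {q2=1, q3=0, q4=1}.
              branch 2.1.1.2 (add ~~q3, ~q2):
                × closes — contains both q2 and ~q2.
          branch 2.1.2 (add (~q4 -> ~q4)):
            (~q4 -> ~q4): β-rule — branch into ~~q4  //  ~q4.
              branch 2.1.2.1 (add ~~q4):
                ○ open, literals {q2=1, q4=1}.
              branch 2.1.2.2 (add ~q4):
                × closes — contains both q4 and ~q4.
      branch 2.2 (add ~q3):
        ○ open, literals {q2=1, q3=0, q4=1}.
3 branches closed, 5 open.
Each open branch fixes some atoms; the unmentioned ones are free. Counting distinct full assignments: branch {q2=0, q4=0} (q1, q3) contributes 4 new; branch {q4=0} (q1, q2, q3) contributes 4 new; branch {q2=1, q3=0, q4=1} (q1) contributes 2 new; branch {q2=1, q4=1} (q1, q3) contributes 2 new; branch {q2=1, q3=0, q4=1} (q1) contributes 0 new. Total: 12.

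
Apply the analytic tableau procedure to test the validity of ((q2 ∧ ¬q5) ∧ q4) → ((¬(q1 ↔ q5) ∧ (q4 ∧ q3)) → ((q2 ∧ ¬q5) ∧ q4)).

Valid

Assume the negation and expand:
Initial set: {¬(((q2 ∧ ¬q5) ∧ q4) → ((¬(q1 ↔ q5) ∧ (q4 ∧ q3)) → ((q2 ∧ ¬q5) ∧ q4)))}.
¬(((q2 ∧ ¬q5) ∧ q4) → ((¬(q1 ↔ q5) ∧ (q4 ∧ q3)) → ((q2 ∧ ¬q5) ∧ q4))): α-rule — add ((q2 ∧ ¬q5) ∧ q4), ¬((¬(q1 ↔ q5) ∧ (q4 ∧ q3)) → ((q2 ∧ ¬q5) ∧ q4)).
((q2 ∧ ¬q5) ∧ q4): α-rule — add (q2 ∧ ¬q5), q4.
¬((¬(q1 ↔ q5) ∧ (q4 ∧ q3)) → ((q2 ∧ ¬q5) ∧ q4)): α-rule — add (¬(q1 ↔ q5) ∧ (q4 ∧ q3)), ¬((q2 ∧ ¬q5) ∧ q4).
(q2 ∧ ¬q5): α-rule — add q2, ¬q5.
(¬(q1 ↔ q5) ∧ (q4 ∧ q3)): α-rule — add ¬(q1 ↔ q5), (q4 ∧ q3).
(q4 ∧ q3): α-rule — add q4, q3.
¬((q2 ∧ ¬q5) ∧ q4): β-rule — branch into ¬(q2 ∧ ¬q5)  //  ¬q4.
  branch 1 (add ¬(q2 ∧ ¬q5)):
    ¬(q1 ↔ q5): β-rule — branch into q1, ¬q5  //  ¬q1, q5.
      branch 1.1 (add q1, ¬q5):
        ¬(q2 ∧ ¬q5): β-rule — branch into ¬q2  //  ¬¬q5.
          branch 1.1.1 (add ¬q2):
            × closes — contains both q2 and ¬q2.
          branch 1.1.2 (add ¬¬q5):
            × closes — contains both q5 and ¬q5.
      branch 1.2 (add ¬q1, q5):
        × closes — contains both q5 and ¬q5.
  branch 2 (add ¬q4):
    × closes — contains both q4 and ¬q4.
All 4 branches close.
Every branch closed, so the negation is unsatisfiable and the formula is valid.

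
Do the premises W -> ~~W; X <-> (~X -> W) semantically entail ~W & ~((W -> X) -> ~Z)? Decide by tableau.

Initial set: {(W -> ~~W); (X <-> (~X -> W)); ~(~W & ~((W -> X) -> ~Z))}.
(W -> ~~W): β-rule — branch into ~W  //  ~~W.
  branch 1 (add ~W):
    (X <-> (~X -> W)): β-rule — branch into X, (~X -> W)  //  ~X, ~(~X -> W).
      branch 1.1 (add X, (~X -> W)):
        ~(~W & ~((W -> X) -> ~Z)): β-rule — branch into ~~W  //  ~~((W -> X) -> ~Z).
          branch 1.1.1 (add ~~W):
            × closes — contains both W and ~W.
          branch 1.1.2 (add ~~((W -> X) -> ~Z)):
            (~X -> W): β-rule — branch into ~~X  //  W.
              branch 1.1.2.1 (add ~~X):
                ~~((W -> X) -> ~Z): β-rule — branch into ~(W -> X)  //  ~Z.
                  branch 1.1.2.1.1 (add ~(W -> X)):
                    ~(W -> X): α-rule — add W, ~X.
                    × closes — contains both W and ~W.
                  branch 1.1.2.1.2 (add ~Z):
                    ○ open, literals {W=0, X=1, Z=0}.
              branch 1.1.2.2 (add W):
                × closes — contains both W and ~W.
      branch 1.2 (add ~X, ~(~X -> W)):
        ~(~X -> W): α-rule — add ~X, ~W.
        ~(~W & ~((W -> X) -> ~Z)): β-rule — branch into ~~W  //  ~~((W -> X) -> ~Z).
          branch 1.2.1 (add ~~W):
            × closes — contains both W and ~W.
          branch 1.2.2 (add ~~((W -> X) -> ~Z)):
            ~~((W -> X) -> ~Z): β-rule — branch into ~(W -> X)  //  ~Z.
              branch 1.2.2.1 (add ~(W -> X)):
                ~(W -> X): α-rule — add W, ~X.
                × closes — contains both W and ~W.
              branch 1.2.2.2 (add ~Z):
                ○ open, literals {W=0, X=0, Z=0}.
  branch 2 (add ~~W):
    ~~W: drop double negation, giving W.
    (X <-> (~X -> W)): β-rule — branch into X, (~X -> W)  //  ~X, ~(~X -> W).
      branch 2.1 (add X, (~X -> W)):
        ~(~W & ~((W -> X) -> ~Z)): β-rule — branch into ~~W  //  ~~((W -> X) -> ~Z).
          branch 2.1.1 (add ~~W):
            (~X -> W): β-rule — branch into ~~X  //  W.
              branch 2.1.1.1 (add ~~X):
                ○ open, literals {W=1, X=1}.
              branch 2.1.1.2 (add W):
                ○ open, literals {W=1, X=1}.
          branch 2.1.2 (add ~~((W -> X) -> ~Z)):
            (~X -> W): β-rule — branch into ~~X  //  W.
              branch 2.1.2.1 (add ~~X):
                ~~((W -> X) -> ~Z): β-rule — branch into ~(W -> X)  //  ~Z.
                  branch 2.1.2.1.1 (add ~(W -> X)):
                    ~(W -> X): α-rule — add W, ~X.
                    × closes — contains both X and ~X.
                  branch 2.1.2.1.2 (add ~Z):
                    ○ open, literals {W=1, X=1, Z=0}.
              branch 2.1.2.2 (add W):
                ~~((W -> X) -> ~Z): β-rule — branch into ~(W -> X)  //  ~Z.
                  branch 2.1.2.2.1 (add ~(W -> X)):
                    ~(W -> X): α-rule — add W, ~X.
                    × closes — contains both X and ~X.
                  branch 2.1.2.2.2 (add ~Z):
                    ○ open, literals {W=1, X=1, Z=0}.
      branch 2.2 (add ~X, ~(~X -> W)):
        ~(~X -> W): α-rule — add ~X, ~W.
        × closes — contains both W and ~W.
8 branches closed, 6 open.
An open branch gives a countermodel: W=0, X=1, Z=0 (unmentioned atoms arbitrary); the premises hold there but the conclusion fails.

No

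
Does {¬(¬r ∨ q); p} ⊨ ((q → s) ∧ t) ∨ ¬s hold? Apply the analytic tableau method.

Initial set: {T ¬(¬r ∨ q); T p; F (((q → s) ∧ t) ∨ ¬s)}.
T ¬(¬r ∨ q): α-rule — add F ¬r, F q.
F (((q → s) ∧ t) ∨ ¬s): α-rule — add F ((q → s) ∧ t), F ¬s.
F ((q → s) ∧ t): β-rule — branch into F (q → s)  //  F t.
  branch 1 (add F (q → s)):
    F (q → s): α-rule — add T q, F s.
    × closes — contains both q and ¬q.
  branch 2 (add F t):
    ○ open, literals {p=T, q=F, r=T, s=T, t=F}.
1 branch closed, 1 open.
An open branch gives a countermodel: p=T, q=F, r=T, s=T, t=F (unmentioned atoms arbitrary); the premises hold there but the conclusion fails.

No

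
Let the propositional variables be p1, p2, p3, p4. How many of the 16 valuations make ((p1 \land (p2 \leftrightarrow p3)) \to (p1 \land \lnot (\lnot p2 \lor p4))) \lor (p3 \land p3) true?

14

Initial set: {(((p1 \land (p2 \leftrightarrow p3)) \to (p1 \land \lnot (\lnot p2 \lor p4))) \lor (p3 \land p3))}.
(((p1 \land (p2 \leftrightarrow p3)) \to (p1 \land \lnot (\lnot p2 \lor p4))) \lor (p3 \land p3)): β-rule — branch into ((p1 \land (p2 \leftrightarrow p3)) \to (p1 \land \lnot (\lnot p2 \lor p4)))  //  (p3 \land p3).
  branch 1 (add ((p1 \land (p2 \leftrightarrow p3)) \to (p1 \land \lnot (\lnot p2 \lor p4)))):
    ((p1 \land (p2 \leftrightarrow p3)) \to (p1 \land \lnot (\lnot p2 \lor p4))): β-rule — branch into \lnot (p1 \land (p2 \leftrightarrow p3))  //  (p1 \land \lnot (\lnot p2 \lor p4)).
      branch 1.1 (add \lnot (p1 \land (p2 \leftrightarrow p3))):
        \lnot (p1 \land (p2 \leftrightarrow p3)): β-rule — branch into \lnot p1  //  \lnot (p2 \leftrightarrow p3).
          branch 1.1.1 (add \lnot p1):
            ○ open, literals {p1=false}.
          branch 1.1.2 (add \lnot (p2 \leftrightarrow p3)):
            \lnot (p2 \leftrightarrow p3): β-rule — branch into p2, \lnot p3  //  \lnot p2, p3.
              branch 1.1.2.1 (add p2, \lnot p3):
                ○ open, literals {p2=true, p3=false}.
              branch 1.1.2.2 (add \lnot p2, p3):
                ○ open, literals {p2=false, p3=true}.
      branch 1.2 (add (p1 \land \lnot (\lnot p2 \lor p4))):
        (p1 \land \lnot (\lnot p2 \lor p4)): α-rule — add p1, \lnot (\lnot p2 \lor p4).
        \lnot (\lnot p2 \lor p4): α-rule — add \lnot \lnot p2, \lnot p4.
        ○ open, literals {p1=true, p2=true, p4=false}.
  branch 2 (add (p3 \land p3)):
    (p3 \land p3): α-rule — add p3, p3.
    ○ open, literals {p3=true}.
0 branches closed, 5 open.
Each open branch fixes some atoms; the unmentioned ones are free. Counting distinct full assignments: branch {p1=false} (p2, p3, p4) contributes 8 new; branch {p2=true, p3=false} (p1, p4) contributes 2 new; branch {p2=false, p3=true} (p1, p4) contributes 2 new; branch {p1=true, p2=true, p4=false} (p3) contributes 1 new; branch {p3=true} (p1, p2, p4) contributes 1 new. Total: 14.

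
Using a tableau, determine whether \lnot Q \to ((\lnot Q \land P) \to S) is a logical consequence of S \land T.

Initial set: {(S \land T); \lnot (\lnot Q \to ((\lnot Q \land P) \to S))}.
(S \land T): α-rule — add S, T.
\lnot (\lnot Q \to ((\lnot Q \land P) \to S)): α-rule — add \lnot Q, \lnot ((\lnot Q \land P) \to S).
\lnot ((\lnot Q \land P) \to S): α-rule — add (\lnot Q \land P), \lnot S.
× closes — contains both S and \lnot S.
All 1 branch closes.
Every branch closed, so the premises entail the conclusion.

Yes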